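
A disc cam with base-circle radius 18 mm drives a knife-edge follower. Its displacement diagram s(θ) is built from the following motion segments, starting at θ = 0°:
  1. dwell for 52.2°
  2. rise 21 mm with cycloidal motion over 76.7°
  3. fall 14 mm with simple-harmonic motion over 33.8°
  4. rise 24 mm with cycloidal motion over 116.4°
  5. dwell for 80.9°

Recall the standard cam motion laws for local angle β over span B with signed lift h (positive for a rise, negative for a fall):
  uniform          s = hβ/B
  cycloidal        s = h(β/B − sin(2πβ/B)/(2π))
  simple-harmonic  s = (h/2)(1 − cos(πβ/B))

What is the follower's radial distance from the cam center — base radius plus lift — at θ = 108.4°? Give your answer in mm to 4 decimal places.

seg 1 [0°–52.2°] dwell: s stays 0.0000
seg 2 [52.2°–128.9°] cycloidal, h=21: θ=108.4° here. β=56.2, B=76.7. 21·(0.7327 − sin(2π·0.7327)/(2π)) = 18.7098 → s = 18.7098
radial distance = base radius + s = 18 + 18.7098 = 36.7098

36.7098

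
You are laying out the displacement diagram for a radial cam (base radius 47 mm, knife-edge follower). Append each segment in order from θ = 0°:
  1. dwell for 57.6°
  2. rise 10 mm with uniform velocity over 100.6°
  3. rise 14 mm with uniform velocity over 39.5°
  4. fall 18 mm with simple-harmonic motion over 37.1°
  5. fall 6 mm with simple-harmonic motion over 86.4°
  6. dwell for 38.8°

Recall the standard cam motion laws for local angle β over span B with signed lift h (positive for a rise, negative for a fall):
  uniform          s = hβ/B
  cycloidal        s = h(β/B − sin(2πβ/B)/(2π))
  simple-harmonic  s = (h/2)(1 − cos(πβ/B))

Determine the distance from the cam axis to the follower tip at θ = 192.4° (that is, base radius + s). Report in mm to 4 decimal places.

seg 1 [0°–57.6°] dwell: s stays 0.0000
seg 2 [57.6°–158.2°] uniform, h=10: full span → s += 10 → s = 10.0000
seg 3 [158.2°–197.7°] uniform, h=14: θ=192.4° here. β=34.2, B=39.5. 14·34.2/39.5 = 12.1215 → s = 22.1215
radial distance = base radius + s = 47 + 22.1215 = 69.1215

69.1215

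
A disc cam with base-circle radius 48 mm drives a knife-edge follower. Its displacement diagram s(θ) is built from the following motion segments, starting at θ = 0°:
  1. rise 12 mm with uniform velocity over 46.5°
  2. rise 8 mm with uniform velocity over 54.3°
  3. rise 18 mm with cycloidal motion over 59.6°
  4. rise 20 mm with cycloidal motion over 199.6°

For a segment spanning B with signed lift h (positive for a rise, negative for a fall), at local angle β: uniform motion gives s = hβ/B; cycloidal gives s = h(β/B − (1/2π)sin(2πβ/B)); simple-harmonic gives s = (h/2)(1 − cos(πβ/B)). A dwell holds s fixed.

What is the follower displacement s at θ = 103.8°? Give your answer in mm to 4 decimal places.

seg 1 [0°–46.5°] uniform, h=12: full span → s += 12 → s = 12.0000
seg 2 [46.5°–100.8°] uniform, h=8: full span → s += 8 → s = 20.0000
seg 3 [100.8°–160.4°] cycloidal, h=18: θ=103.8° here. β=3, B=59.6. 18·(0.0503 − sin(2π·0.0503)/(2π)) = 0.0150 → s = 20.0150

20.0150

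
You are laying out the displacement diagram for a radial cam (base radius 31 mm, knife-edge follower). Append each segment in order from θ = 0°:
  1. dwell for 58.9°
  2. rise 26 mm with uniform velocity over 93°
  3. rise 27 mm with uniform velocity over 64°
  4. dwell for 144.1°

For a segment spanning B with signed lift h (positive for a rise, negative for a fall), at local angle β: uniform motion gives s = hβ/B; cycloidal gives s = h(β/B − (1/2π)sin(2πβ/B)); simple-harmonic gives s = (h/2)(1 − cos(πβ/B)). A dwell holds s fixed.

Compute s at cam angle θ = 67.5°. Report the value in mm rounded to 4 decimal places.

seg 1 [0°–58.9°] dwell: s stays 0.0000
seg 2 [58.9°–151.9°] uniform, h=26: θ=67.5° here. β=8.6, B=93. 26·8.6/93 = 2.4043 → s = 2.4043

2.4043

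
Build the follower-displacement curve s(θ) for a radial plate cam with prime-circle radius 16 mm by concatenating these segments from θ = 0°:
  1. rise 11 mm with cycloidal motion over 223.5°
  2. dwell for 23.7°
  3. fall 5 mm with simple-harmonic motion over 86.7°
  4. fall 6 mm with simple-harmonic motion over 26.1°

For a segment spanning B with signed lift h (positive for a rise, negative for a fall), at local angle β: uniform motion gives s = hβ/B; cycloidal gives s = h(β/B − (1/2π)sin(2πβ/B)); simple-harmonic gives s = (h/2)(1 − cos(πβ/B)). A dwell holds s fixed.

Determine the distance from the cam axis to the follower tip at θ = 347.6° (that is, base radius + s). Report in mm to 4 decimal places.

seg 1 [0°–223.5°] cycloidal, h=11: full span → s += 11 → s = 11.0000
seg 2 [223.5°–247.2°] dwell: s stays 11.0000
seg 3 [247.2°–333.9°] simple-harmonic, h=-5: full span → s += -5 → s = 6.0000
seg 4 [333.9°–360°] simple-harmonic, h=-6: θ=347.6° here. β=13.7, B=26.1. -6/2·(1 − cos(π·0.5249)) = -3.2345 → s = 2.7655
radial distance = base radius + s = 16 + 2.7655 = 18.7655

18.7655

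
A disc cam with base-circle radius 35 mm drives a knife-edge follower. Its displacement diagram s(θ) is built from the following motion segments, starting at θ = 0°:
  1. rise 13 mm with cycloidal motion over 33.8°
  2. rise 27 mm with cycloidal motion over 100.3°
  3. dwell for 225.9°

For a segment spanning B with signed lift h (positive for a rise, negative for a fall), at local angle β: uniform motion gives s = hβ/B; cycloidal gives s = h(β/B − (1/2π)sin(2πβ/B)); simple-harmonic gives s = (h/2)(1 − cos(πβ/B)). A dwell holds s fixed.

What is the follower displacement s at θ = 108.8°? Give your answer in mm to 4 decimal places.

seg 1 [0°–33.8°] cycloidal, h=13: full span → s += 13 → s = 13.0000
seg 2 [33.8°–134.1°] cycloidal, h=27: θ=108.8° here. β=75, B=100.3. 27·(0.7478 − sin(2π·0.7478)/(2π)) = 24.4862 → s = 37.4862

37.4862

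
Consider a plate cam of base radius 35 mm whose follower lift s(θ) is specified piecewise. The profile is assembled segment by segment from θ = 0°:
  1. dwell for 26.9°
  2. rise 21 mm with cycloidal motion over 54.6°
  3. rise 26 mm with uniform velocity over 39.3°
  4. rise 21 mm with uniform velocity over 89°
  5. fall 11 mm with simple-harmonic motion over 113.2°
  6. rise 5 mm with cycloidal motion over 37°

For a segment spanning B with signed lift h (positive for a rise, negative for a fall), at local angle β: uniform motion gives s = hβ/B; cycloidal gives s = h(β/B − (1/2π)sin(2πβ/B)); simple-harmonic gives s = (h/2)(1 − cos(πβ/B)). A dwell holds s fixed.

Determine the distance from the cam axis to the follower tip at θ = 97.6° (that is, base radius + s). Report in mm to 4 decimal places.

seg 1 [0°–26.9°] dwell: s stays 0.0000
seg 2 [26.9°–81.5°] cycloidal, h=21: full span → s += 21 → s = 21.0000
seg 3 [81.5°–120.8°] uniform, h=26: θ=97.6° here. β=16.1, B=39.3. 26·16.1/39.3 = 10.6514 → s = 31.6514
radial distance = base radius + s = 35 + 31.6514 = 66.6514

66.6514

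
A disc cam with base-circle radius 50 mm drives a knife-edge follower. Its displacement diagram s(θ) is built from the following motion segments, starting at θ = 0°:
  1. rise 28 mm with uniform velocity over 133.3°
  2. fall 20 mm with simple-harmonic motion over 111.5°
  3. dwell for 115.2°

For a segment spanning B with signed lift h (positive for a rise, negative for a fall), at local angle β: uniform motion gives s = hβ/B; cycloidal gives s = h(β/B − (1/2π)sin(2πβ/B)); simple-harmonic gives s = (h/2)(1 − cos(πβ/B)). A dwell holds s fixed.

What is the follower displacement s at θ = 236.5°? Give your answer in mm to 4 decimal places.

seg 1 [0°–133.3°] uniform, h=28: full span → s += 28 → s = 28.0000
seg 2 [133.3°–244.8°] simple-harmonic, h=-20: θ=236.5° here. β=103.2, B=111.5. -20/2·(1 − cos(π·0.9256)) = -19.7278 → s = 8.2722

8.2722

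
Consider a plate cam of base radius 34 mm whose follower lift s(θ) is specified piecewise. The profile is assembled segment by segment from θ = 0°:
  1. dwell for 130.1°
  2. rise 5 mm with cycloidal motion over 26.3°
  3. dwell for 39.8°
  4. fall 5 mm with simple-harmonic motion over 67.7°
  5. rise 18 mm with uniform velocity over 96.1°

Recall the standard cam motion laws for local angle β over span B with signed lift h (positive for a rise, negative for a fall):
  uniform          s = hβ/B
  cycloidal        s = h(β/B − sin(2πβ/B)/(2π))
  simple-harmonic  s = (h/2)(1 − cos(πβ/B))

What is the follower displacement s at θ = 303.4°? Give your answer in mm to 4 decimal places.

seg 1 [0°–130.1°] dwell: s stays 0.0000
seg 2 [130.1°–156.4°] cycloidal, h=5: full span → s += 5 → s = 5.0000
seg 3 [156.4°–196.2°] dwell: s stays 5.0000
seg 4 [196.2°–263.9°] simple-harmonic, h=-5: full span → s += -5 → s = 0.0000
seg 5 [263.9°–360°] uniform, h=18: θ=303.4° here. β=39.5, B=96.1. 18·39.5/96.1 = 7.3985 → s = 7.3985

7.3985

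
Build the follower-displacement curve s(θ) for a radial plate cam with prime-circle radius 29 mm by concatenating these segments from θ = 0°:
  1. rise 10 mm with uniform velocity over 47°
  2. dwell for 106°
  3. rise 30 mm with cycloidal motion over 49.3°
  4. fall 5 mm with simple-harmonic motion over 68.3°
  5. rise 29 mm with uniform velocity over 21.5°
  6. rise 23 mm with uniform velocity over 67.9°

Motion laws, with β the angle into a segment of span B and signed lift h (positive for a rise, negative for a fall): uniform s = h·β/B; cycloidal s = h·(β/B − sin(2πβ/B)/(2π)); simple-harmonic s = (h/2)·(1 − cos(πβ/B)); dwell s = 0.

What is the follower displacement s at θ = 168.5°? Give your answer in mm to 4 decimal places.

seg 1 [0°–47°] uniform, h=10: full span → s += 10 → s = 10.0000
seg 2 [47°–153°] dwell: s stays 10.0000
seg 3 [153°–202.3°] cycloidal, h=30: θ=168.5° here. β=15.5, B=49.3. 30·(0.3144 − sin(2π·0.3144)/(2π)) = 5.0430 → s = 15.0430

15.0430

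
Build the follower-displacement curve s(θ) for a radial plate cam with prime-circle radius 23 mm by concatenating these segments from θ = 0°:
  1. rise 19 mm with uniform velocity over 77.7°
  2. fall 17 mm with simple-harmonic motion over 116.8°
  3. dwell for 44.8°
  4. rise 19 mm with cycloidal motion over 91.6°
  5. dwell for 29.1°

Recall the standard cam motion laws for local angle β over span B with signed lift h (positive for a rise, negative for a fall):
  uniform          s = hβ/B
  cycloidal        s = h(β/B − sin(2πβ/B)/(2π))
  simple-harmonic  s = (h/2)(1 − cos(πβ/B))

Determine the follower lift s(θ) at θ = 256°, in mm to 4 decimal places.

seg 1 [0°–77.7°] uniform, h=19: full span → s += 19 → s = 19.0000
seg 2 [77.7°–194.5°] simple-harmonic, h=-17: full span → s += -17 → s = 2.0000
seg 3 [194.5°–239.3°] dwell: s stays 2.0000
seg 4 [239.3°–330.9°] cycloidal, h=19: θ=256° here. β=16.7, B=91.6. 19·(0.1823 − sin(2π·0.1823)/(2π)) = 0.7094 → s = 2.7094

2.7094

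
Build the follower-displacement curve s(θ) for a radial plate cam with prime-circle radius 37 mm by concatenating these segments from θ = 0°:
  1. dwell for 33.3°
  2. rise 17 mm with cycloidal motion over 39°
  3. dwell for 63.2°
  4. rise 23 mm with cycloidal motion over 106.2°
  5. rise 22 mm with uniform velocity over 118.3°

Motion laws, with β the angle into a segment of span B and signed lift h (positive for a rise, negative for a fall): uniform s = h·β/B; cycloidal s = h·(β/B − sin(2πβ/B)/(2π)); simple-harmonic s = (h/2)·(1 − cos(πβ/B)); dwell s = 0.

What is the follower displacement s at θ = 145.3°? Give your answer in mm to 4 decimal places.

seg 1 [0°–33.3°] dwell: s stays 0.0000
seg 2 [33.3°–72.3°] cycloidal, h=17: full span → s += 17 → s = 17.0000
seg 3 [72.3°–135.5°] dwell: s stays 17.0000
seg 4 [135.5°–241.7°] cycloidal, h=23: θ=145.3° here. β=9.8, B=106.2. 23·(0.0923 − sin(2π·0.0923)/(2π)) = 0.1169 → s = 17.1169

17.1169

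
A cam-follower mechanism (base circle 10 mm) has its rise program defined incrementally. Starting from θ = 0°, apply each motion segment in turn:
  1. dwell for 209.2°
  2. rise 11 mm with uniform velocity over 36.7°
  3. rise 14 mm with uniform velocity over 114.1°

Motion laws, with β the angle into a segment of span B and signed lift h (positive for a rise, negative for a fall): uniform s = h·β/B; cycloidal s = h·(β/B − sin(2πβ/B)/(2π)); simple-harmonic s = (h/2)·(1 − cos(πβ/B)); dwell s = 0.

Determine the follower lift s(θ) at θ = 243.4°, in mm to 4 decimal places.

seg 1 [0°–209.2°] dwell: s stays 0.0000
seg 2 [209.2°–245.9°] uniform, h=11: θ=243.4° here. β=34.2, B=36.7. 11·34.2/36.7 = 10.2507 → s = 10.2507

10.2507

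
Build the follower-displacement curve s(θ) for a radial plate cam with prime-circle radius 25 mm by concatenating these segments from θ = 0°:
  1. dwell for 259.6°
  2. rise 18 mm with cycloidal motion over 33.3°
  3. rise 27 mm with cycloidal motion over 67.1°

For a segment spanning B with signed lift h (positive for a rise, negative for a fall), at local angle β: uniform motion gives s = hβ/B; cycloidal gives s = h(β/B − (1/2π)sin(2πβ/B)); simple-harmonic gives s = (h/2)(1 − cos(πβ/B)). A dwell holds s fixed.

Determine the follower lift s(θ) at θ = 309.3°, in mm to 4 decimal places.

seg 1 [0°–259.6°] dwell: s stays 0.0000
seg 2 [259.6°–292.9°] cycloidal, h=18: full span → s += 18 → s = 18.0000
seg 3 [292.9°–360°] cycloidal, h=27: θ=309.3° here. β=16.4, B=67.1. 27·(0.2444 − sin(2π·0.2444)/(2π)) = 2.3046 → s = 20.3046

20.3046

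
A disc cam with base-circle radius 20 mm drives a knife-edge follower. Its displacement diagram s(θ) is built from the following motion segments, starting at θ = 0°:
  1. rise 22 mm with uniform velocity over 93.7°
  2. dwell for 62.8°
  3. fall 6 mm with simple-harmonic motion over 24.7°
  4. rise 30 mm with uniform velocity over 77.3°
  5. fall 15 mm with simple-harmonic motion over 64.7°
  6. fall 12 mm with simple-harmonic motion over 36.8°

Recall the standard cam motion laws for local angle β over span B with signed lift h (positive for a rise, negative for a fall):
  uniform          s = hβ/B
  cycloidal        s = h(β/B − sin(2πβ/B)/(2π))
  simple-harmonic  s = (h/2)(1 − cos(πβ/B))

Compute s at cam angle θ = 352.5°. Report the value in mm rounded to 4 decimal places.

seg 1 [0°–93.7°] uniform, h=22: full span → s += 22 → s = 22.0000
seg 2 [93.7°–156.5°] dwell: s stays 22.0000
seg 3 [156.5°–181.2°] simple-harmonic, h=-6: full span → s += -6 → s = 16.0000
seg 4 [181.2°–258.5°] uniform, h=30: full span → s += 30 → s = 46.0000
seg 5 [258.5°–323.2°] simple-harmonic, h=-15: full span → s += -15 → s = 31.0000
seg 6 [323.2°–360°] simple-harmonic, h=-12: θ=352.5° here. β=29.3, B=36.8. -12/2·(1 − cos(π·0.7962)) = -10.8116 → s = 20.1884

20.1884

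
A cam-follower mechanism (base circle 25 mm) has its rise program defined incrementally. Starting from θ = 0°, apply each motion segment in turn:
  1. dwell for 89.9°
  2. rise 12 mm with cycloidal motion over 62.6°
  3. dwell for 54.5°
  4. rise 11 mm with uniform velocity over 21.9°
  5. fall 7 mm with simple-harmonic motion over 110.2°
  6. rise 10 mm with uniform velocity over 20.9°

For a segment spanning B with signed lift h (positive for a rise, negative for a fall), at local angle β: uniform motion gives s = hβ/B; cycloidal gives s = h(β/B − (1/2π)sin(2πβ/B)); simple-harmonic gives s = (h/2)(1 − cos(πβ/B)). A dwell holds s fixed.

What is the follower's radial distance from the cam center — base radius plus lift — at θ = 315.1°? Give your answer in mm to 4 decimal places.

seg 1 [0°–89.9°] dwell: s stays 0.0000
seg 2 [89.9°–152.5°] cycloidal, h=12: full span → s += 12 → s = 12.0000
seg 3 [152.5°–207°] dwell: s stays 12.0000
seg 4 [207°–228.9°] uniform, h=11: full span → s += 11 → s = 23.0000
seg 5 [228.9°–339.1°] simple-harmonic, h=-7: θ=315.1° here. β=86.2, B=110.2. -7/2·(1 − cos(π·0.7822)) = -6.2122 → s = 16.7878
radial distance = base radius + s = 25 + 16.7878 = 41.7878

41.7878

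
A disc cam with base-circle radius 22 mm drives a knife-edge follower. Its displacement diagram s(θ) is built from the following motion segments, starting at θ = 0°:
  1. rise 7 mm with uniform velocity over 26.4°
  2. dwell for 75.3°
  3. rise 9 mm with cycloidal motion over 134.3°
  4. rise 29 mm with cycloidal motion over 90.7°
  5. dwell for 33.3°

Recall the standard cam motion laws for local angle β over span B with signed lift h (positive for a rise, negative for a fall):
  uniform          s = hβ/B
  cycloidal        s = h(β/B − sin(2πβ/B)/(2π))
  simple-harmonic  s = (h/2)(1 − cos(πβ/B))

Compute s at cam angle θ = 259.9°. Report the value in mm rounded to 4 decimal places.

seg 1 [0°–26.4°] uniform, h=7: full span → s += 7 → s = 7.0000
seg 2 [26.4°–101.7°] dwell: s stays 7.0000
seg 3 [101.7°–236°] cycloidal, h=9: full span → s += 9 → s = 16.0000
seg 4 [236°–326.7°] cycloidal, h=29: θ=259.9° here. β=23.9, B=90.7. 29·(0.2635 − sin(2π·0.2635)/(2π)) = 3.0428 → s = 19.0428

19.0428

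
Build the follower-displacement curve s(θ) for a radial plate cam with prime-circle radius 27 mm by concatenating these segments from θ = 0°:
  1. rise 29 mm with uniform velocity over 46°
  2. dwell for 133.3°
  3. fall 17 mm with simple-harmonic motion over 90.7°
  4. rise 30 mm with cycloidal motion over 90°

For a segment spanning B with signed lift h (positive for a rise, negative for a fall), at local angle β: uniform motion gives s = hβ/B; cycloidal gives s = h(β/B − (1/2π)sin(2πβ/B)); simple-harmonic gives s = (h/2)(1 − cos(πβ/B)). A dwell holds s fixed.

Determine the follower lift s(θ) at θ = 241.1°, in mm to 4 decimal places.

seg 1 [0°–46°] uniform, h=29: full span → s += 29 → s = 29.0000
seg 2 [46°–179.3°] dwell: s stays 29.0000
seg 3 [179.3°–270°] simple-harmonic, h=-17: θ=241.1° here. β=61.8, B=90.7. -17/2·(1 − cos(π·0.6814)) = -13.0853 → s = 15.9147

15.9147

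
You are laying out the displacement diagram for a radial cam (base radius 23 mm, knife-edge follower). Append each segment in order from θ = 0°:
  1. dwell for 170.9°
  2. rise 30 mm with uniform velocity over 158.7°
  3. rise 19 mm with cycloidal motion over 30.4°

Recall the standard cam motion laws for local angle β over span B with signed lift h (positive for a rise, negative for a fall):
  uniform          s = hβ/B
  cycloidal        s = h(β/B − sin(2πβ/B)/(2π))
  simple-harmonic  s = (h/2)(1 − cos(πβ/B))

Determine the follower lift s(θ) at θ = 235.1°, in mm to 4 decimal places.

seg 1 [0°–170.9°] dwell: s stays 0.0000
seg 2 [170.9°–329.6°] uniform, h=30: θ=235.1° here. β=64.2, B=158.7. 30·64.2/158.7 = 12.1361 → s = 12.1361

12.1361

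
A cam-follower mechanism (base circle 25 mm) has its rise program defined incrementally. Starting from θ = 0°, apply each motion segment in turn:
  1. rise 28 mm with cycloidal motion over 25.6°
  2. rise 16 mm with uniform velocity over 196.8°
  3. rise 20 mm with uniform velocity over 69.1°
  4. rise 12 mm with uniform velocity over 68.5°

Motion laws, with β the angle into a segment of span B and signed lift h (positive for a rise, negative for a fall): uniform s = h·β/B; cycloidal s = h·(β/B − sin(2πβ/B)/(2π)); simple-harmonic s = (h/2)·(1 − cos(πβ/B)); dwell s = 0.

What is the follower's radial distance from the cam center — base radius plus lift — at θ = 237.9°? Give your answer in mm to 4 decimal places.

seg 1 [0°–25.6°] cycloidal, h=28: full span → s += 28 → s = 28.0000
seg 2 [25.6°–222.4°] uniform, h=16: full span → s += 16 → s = 44.0000
seg 3 [222.4°–291.5°] uniform, h=20: θ=237.9° here. β=15.5, B=69.1. 20·15.5/69.1 = 4.4863 → s = 48.4863
radial distance = base radius + s = 25 + 48.4863 = 73.4863

73.4863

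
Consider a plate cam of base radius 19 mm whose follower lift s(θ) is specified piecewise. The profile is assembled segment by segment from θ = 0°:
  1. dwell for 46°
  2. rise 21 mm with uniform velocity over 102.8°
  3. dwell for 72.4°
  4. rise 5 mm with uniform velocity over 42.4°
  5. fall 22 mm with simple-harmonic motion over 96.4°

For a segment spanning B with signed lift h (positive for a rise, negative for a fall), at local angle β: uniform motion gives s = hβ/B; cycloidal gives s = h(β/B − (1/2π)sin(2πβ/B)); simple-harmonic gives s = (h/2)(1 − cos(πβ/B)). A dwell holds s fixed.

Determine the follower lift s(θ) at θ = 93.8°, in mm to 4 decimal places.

seg 1 [0°–46°] dwell: s stays 0.0000
seg 2 [46°–148.8°] uniform, h=21: θ=93.8° here. β=47.8, B=102.8. 21·47.8/102.8 = 9.7646 → s = 9.7646

9.7646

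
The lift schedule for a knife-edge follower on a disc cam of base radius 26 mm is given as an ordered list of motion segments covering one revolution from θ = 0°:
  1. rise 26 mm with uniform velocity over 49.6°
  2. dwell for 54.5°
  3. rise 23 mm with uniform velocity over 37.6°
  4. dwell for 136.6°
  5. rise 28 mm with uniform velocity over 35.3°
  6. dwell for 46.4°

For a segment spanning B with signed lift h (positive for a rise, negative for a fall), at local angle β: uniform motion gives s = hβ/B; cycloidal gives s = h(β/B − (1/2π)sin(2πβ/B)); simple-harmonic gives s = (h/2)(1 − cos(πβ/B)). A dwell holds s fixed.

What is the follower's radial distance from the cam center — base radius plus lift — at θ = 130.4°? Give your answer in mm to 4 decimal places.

seg 1 [0°–49.6°] uniform, h=26: full span → s += 26 → s = 26.0000
seg 2 [49.6°–104.1°] dwell: s stays 26.0000
seg 3 [104.1°–141.7°] uniform, h=23: θ=130.4° here. β=26.3, B=37.6. 23·26.3/37.6 = 16.0878 → s = 42.0878
radial distance = base radius + s = 26 + 42.0878 = 68.0878

68.0878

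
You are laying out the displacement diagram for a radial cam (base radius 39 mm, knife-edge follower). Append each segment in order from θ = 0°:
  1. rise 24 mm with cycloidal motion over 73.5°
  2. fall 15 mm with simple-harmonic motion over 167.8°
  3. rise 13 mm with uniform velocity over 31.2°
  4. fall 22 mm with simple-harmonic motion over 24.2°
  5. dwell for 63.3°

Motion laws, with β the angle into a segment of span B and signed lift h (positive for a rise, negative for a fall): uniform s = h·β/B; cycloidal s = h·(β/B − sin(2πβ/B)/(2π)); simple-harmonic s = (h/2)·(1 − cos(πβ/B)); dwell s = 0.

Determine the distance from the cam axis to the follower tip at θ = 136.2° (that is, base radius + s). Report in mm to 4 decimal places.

seg 1 [0°–73.5°] cycloidal, h=24: full span → s += 24 → s = 24.0000
seg 2 [73.5°–241.3°] simple-harmonic, h=-15: θ=136.2° here. β=62.7, B=167.8. -15/2·(1 − cos(π·0.3737)) = -4.6007 → s = 19.3993
radial distance = base radius + s = 39 + 19.3993 = 58.3993

58.3993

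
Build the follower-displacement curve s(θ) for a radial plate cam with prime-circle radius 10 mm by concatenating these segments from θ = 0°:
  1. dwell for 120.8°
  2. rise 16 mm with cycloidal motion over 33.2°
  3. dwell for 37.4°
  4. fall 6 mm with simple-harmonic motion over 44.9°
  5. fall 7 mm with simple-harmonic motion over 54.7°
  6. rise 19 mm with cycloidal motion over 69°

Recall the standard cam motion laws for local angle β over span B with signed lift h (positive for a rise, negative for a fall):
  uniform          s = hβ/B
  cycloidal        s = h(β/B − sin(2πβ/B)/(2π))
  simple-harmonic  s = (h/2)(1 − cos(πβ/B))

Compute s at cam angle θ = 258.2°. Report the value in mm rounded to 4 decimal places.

seg 1 [0°–120.8°] dwell: s stays 0.0000
seg 2 [120.8°–154°] cycloidal, h=16: full span → s += 16 → s = 16.0000
seg 3 [154°–191.4°] dwell: s stays 16.0000
seg 4 [191.4°–236.3°] simple-harmonic, h=-6: full span → s += -6 → s = 10.0000
seg 5 [236.3°–291°] simple-harmonic, h=-7: θ=258.2° here. β=21.9, B=54.7. -7/2·(1 − cos(π·0.4004)) = -2.4223 → s = 7.5777

7.5777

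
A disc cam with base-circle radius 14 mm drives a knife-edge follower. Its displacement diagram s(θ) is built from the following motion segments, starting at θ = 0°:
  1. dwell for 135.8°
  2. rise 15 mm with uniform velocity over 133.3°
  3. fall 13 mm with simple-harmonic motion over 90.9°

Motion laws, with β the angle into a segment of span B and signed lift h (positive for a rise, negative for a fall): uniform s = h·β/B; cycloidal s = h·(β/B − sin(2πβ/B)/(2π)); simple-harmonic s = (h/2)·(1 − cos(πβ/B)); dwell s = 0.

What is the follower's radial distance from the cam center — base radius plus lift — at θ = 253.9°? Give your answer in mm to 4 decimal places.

seg 1 [0°–135.8°] dwell: s stays 0.0000
seg 2 [135.8°–269.1°] uniform, h=15: θ=253.9° here. β=118.1, B=133.3. 15·118.1/133.3 = 13.2896 → s = 13.2896
radial distance = base radius + s = 14 + 13.2896 = 27.2896

27.2896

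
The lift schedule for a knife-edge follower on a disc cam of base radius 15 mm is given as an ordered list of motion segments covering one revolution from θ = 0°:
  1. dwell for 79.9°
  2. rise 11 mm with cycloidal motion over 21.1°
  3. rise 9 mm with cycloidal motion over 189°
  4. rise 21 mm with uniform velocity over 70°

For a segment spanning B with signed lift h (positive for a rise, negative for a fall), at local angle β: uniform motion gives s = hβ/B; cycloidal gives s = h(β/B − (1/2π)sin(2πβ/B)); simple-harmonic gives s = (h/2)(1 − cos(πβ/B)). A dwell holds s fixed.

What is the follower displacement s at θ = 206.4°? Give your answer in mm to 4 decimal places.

seg 1 [0°–79.9°] dwell: s stays 0.0000
seg 2 [79.9°–101°] cycloidal, h=11: full span → s += 11 → s = 11.0000
seg 3 [101°–290°] cycloidal, h=9: θ=206.4° here. β=105.4, B=189. 9·(0.5577 − sin(2π·0.5577)/(2π)) = 5.5268 → s = 16.5268

16.5268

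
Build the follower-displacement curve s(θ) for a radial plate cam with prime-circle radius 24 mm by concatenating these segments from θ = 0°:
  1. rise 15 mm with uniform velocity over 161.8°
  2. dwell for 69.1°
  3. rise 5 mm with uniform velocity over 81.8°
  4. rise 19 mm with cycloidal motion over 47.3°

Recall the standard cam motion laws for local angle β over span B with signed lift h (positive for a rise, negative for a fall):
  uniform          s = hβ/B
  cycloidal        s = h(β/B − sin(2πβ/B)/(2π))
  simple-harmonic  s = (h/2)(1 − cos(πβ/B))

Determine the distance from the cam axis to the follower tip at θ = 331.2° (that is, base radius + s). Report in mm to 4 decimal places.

seg 1 [0°–161.8°] uniform, h=15: full span → s += 15 → s = 15.0000
seg 2 [161.8°–230.9°] dwell: s stays 15.0000
seg 3 [230.9°–312.7°] uniform, h=5: full span → s += 5 → s = 20.0000
seg 4 [312.7°–360°] cycloidal, h=19: θ=331.2° here. β=18.5, B=47.3. 19·(0.3911 − sin(2π·0.3911)/(2π)) = 5.5202 → s = 25.5202
radial distance = base radius + s = 24 + 25.5202 = 49.5202

49.5202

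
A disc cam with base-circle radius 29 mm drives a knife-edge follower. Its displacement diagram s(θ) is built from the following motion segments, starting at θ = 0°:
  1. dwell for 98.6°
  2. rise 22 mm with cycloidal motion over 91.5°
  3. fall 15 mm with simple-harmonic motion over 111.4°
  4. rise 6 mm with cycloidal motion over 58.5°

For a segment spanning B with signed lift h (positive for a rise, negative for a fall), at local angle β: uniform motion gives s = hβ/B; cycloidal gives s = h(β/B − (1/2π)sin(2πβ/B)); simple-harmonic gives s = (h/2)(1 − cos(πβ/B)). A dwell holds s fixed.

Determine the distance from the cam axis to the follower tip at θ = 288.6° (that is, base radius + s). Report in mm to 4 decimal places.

seg 1 [0°–98.6°] dwell: s stays 0.0000
seg 2 [98.6°–190.1°] cycloidal, h=22: full span → s += 22 → s = 22.0000
seg 3 [190.1°–301.5°] simple-harmonic, h=-15: θ=288.6° here. β=98.5, B=111.4. -15/2·(1 − cos(π·0.8842)) = -14.5092 → s = 7.4908
radial distance = base radius + s = 29 + 7.4908 = 36.4908

36.4908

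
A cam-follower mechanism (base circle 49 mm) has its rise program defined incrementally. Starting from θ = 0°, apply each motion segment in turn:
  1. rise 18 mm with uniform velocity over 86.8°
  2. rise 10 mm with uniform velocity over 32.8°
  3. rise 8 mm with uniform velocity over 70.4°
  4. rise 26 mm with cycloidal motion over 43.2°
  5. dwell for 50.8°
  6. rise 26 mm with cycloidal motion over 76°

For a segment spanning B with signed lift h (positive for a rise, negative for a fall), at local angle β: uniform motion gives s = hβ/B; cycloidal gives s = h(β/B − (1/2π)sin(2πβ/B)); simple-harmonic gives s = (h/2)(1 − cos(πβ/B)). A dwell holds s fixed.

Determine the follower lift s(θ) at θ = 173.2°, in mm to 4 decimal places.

seg 1 [0°–86.8°] uniform, h=18: full span → s += 18 → s = 18.0000
seg 2 [86.8°–119.6°] uniform, h=10: full span → s += 10 → s = 28.0000
seg 3 [119.6°–190°] uniform, h=8: θ=173.2° here. β=53.6, B=70.4. 8·53.6/70.4 = 6.0909 → s = 34.0909

34.0909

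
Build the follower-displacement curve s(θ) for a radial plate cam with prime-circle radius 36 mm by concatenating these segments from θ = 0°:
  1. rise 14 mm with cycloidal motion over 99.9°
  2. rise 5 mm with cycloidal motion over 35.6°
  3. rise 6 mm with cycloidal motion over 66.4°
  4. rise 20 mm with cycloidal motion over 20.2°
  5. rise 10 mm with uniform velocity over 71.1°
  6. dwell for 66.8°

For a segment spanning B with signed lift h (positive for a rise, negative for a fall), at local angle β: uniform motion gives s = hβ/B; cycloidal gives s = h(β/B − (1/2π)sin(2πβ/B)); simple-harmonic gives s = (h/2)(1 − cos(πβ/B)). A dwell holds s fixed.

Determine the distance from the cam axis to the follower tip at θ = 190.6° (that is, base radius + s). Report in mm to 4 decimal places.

seg 1 [0°–99.9°] cycloidal, h=14: full span → s += 14 → s = 14.0000
seg 2 [99.9°–135.5°] cycloidal, h=5: full span → s += 5 → s = 19.0000
seg 3 [135.5°–201.9°] cycloidal, h=6: θ=190.6° here. β=55.1, B=66.4. 6·(0.8298 − sin(2π·0.8298)/(2π)) = 5.8162 → s = 24.8162
radial distance = base radius + s = 36 + 24.8162 = 60.8162

60.8162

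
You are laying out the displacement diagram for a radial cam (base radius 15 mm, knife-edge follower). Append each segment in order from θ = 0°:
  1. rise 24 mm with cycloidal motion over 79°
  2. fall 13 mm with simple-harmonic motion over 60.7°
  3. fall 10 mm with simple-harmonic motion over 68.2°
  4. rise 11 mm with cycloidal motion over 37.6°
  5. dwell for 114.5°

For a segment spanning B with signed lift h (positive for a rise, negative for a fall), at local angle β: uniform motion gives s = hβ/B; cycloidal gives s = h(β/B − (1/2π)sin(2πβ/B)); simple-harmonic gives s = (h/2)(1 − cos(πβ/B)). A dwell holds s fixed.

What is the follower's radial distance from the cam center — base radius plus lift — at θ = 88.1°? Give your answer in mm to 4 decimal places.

seg 1 [0°–79°] cycloidal, h=24: full span → s += 24 → s = 24.0000
seg 2 [79°–139.7°] simple-harmonic, h=-13: θ=88.1° here. β=9.1, B=60.7. -13/2·(1 − cos(π·0.1499)) = -0.7077 → s = 23.2923
radial distance = base radius + s = 15 + 23.2923 = 38.2923

38.2923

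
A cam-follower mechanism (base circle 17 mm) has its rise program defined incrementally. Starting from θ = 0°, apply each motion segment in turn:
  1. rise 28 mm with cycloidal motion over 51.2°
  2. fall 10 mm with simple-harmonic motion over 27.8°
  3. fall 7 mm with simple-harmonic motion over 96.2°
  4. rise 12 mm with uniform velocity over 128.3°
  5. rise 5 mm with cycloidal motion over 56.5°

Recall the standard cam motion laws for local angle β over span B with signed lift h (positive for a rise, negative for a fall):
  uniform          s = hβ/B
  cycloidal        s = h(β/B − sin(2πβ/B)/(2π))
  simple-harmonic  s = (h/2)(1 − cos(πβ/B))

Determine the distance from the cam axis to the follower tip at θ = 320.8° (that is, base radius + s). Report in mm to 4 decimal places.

seg 1 [0°–51.2°] cycloidal, h=28: full span → s += 28 → s = 28.0000
seg 2 [51.2°–79°] simple-harmonic, h=-10: full span → s += -10 → s = 18.0000
seg 3 [79°–175.2°] simple-harmonic, h=-7: full span → s += -7 → s = 11.0000
seg 4 [175.2°–303.5°] uniform, h=12: full span → s += 12 → s = 23.0000
seg 5 [303.5°–360°] cycloidal, h=5: θ=320.8° here. β=17.3, B=56.5. 5·(0.3062 − sin(2π·0.3062)/(2π)) = 0.7843 → s = 23.7843
radial distance = base radius + s = 17 + 23.7843 = 40.7843

40.7843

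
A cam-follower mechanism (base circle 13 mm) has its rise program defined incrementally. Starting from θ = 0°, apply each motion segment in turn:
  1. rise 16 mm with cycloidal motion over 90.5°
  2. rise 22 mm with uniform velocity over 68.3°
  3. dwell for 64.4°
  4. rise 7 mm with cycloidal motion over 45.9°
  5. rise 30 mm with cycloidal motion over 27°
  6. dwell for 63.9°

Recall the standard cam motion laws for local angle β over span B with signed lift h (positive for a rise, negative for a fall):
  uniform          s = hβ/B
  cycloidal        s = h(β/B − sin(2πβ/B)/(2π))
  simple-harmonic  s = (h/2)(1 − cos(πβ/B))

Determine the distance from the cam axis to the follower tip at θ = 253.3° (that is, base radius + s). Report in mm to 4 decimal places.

seg 1 [0°–90.5°] cycloidal, h=16: full span → s += 16 → s = 16.0000
seg 2 [90.5°–158.8°] uniform, h=22: full span → s += 22 → s = 38.0000
seg 3 [158.8°–223.2°] dwell: s stays 38.0000
seg 4 [223.2°–269.1°] cycloidal, h=7: θ=253.3° here. β=30.1, B=45.9. 7·(0.6558 − sin(2π·0.6558)/(2π)) = 5.5149 → s = 43.5149
radial distance = base radius + s = 13 + 43.5149 = 56.5149

56.5149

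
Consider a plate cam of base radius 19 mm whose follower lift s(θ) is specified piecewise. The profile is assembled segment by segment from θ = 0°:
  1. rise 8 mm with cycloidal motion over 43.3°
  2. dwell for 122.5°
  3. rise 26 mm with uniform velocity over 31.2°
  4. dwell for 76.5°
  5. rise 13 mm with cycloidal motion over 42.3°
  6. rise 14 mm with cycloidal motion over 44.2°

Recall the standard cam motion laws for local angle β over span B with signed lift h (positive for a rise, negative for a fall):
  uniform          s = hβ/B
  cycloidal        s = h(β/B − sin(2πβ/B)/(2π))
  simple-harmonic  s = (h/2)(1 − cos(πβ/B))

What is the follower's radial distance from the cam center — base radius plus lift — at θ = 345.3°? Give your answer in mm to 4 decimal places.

seg 1 [0°–43.3°] cycloidal, h=8: full span → s += 8 → s = 8.0000
seg 2 [43.3°–165.8°] dwell: s stays 8.0000
seg 3 [165.8°–197°] uniform, h=26: full span → s += 26 → s = 34.0000
seg 4 [197°–273.5°] dwell: s stays 34.0000
seg 5 [273.5°–315.8°] cycloidal, h=13: full span → s += 13 → s = 47.0000
seg 6 [315.8°–360°] cycloidal, h=14: θ=345.3° here. β=29.5, B=44.2. 14·(0.6674 − sin(2π·0.6674)/(2π)) = 11.2788 → s = 58.2788
radial distance = base radius + s = 19 + 58.2788 = 77.2788

77.2788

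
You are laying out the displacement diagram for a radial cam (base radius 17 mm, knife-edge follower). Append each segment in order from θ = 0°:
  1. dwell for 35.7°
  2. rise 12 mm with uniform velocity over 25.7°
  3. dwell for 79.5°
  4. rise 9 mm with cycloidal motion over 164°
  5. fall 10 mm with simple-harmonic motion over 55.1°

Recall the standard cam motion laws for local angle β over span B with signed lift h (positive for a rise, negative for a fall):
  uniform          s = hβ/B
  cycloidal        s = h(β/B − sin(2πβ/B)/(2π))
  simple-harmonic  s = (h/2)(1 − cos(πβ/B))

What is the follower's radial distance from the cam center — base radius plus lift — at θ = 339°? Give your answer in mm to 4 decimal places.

seg 1 [0°–35.7°] dwell: s stays 0.0000
seg 2 [35.7°–61.4°] uniform, h=12: full span → s += 12 → s = 12.0000
seg 3 [61.4°–140.9°] dwell: s stays 12.0000
seg 4 [140.9°–304.9°] cycloidal, h=9: full span → s += 9 → s = 21.0000
seg 5 [304.9°–360°] simple-harmonic, h=-10: θ=339° here. β=34.1, B=55.1. -10/2·(1 − cos(π·0.6189)) = -6.8242 → s = 14.1758
radial distance = base radius + s = 17 + 14.1758 = 31.1758

31.1758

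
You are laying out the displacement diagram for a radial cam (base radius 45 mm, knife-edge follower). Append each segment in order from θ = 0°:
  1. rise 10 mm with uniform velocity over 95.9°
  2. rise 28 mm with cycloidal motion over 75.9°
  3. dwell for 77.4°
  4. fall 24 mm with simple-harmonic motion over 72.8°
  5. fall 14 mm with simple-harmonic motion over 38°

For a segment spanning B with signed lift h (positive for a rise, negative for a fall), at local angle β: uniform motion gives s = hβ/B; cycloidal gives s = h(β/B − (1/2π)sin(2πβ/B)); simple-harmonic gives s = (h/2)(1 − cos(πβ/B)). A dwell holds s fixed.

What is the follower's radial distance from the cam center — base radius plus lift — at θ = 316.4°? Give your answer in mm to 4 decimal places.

seg 1 [0°–95.9°] uniform, h=10: full span → s += 10 → s = 10.0000
seg 2 [95.9°–171.8°] cycloidal, h=28: full span → s += 28 → s = 38.0000
seg 3 [171.8°–249.2°] dwell: s stays 38.0000
seg 4 [249.2°–322°] simple-harmonic, h=-24: θ=316.4° here. β=67.2, B=72.8. -24/2·(1 − cos(π·0.9231)) = -23.6513 → s = 14.3487
radial distance = base radius + s = 45 + 14.3487 = 59.3487

59.3487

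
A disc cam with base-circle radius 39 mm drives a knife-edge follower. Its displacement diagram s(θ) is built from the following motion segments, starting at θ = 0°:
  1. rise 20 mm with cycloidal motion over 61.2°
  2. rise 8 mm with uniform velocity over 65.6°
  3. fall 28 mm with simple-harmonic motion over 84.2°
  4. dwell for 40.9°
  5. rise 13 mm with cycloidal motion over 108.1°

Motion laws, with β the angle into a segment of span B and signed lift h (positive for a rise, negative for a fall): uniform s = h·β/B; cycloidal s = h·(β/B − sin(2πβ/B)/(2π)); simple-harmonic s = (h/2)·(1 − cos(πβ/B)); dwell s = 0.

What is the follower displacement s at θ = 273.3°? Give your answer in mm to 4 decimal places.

seg 1 [0°–61.2°] cycloidal, h=20: full span → s += 20 → s = 20.0000
seg 2 [61.2°–126.8°] uniform, h=8: full span → s += 8 → s = 28.0000
seg 3 [126.8°–211°] simple-harmonic, h=-28: full span → s += -28 → s = 0.0000
seg 4 [211°–251.9°] dwell: s stays 0.0000
seg 5 [251.9°–360°] cycloidal, h=13: θ=273.3° here. β=21.4, B=108.1. 13·(0.1980 − sin(2π·0.1980)/(2π)) = 0.6141 → s = 0.6141

0.6141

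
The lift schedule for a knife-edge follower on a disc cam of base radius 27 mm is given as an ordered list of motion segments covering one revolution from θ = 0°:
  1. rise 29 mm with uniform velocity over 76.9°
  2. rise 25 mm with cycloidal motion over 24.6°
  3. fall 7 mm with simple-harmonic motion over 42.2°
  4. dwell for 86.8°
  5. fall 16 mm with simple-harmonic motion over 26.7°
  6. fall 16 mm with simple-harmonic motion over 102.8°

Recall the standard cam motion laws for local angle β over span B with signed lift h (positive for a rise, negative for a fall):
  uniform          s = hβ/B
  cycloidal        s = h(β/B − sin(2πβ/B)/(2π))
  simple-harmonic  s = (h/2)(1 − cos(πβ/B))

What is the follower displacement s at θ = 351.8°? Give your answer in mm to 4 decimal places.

seg 1 [0°–76.9°] uniform, h=29: full span → s += 29 → s = 29.0000
seg 2 [76.9°–101.5°] cycloidal, h=25: full span → s += 25 → s = 54.0000
seg 3 [101.5°–143.7°] simple-harmonic, h=-7: full span → s += -7 → s = 47.0000
seg 4 [143.7°–230.5°] dwell: s stays 47.0000
seg 5 [230.5°–257.2°] simple-harmonic, h=-16: full span → s += -16 → s = 31.0000
seg 6 [257.2°–360°] simple-harmonic, h=-16: θ=351.8° here. β=94.6, B=102.8. -16/2·(1 − cos(π·0.9202)) = -15.7501 → s = 15.2499

15.2499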